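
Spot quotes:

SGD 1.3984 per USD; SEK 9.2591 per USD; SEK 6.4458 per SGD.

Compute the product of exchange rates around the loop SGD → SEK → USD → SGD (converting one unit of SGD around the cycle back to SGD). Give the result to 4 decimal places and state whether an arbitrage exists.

0.9735 (arbitrage exists)

Around SGD → SEK → USD → SGD: 1 × 6.4458 ÷ 9.2591 × 1.3984 = 0.973508
Product < 1; profitable direction is SGD → USD → SEK → SGD.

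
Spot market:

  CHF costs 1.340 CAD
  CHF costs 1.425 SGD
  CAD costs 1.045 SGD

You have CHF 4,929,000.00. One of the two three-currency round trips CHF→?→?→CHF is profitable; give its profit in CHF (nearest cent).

Profitable loop is CHF → SGD → CAD → CHF:
CHF 4,929,000.00 × 1.425 = SGD 7,023,825.00
SGD 7,023,825.00 ÷ 1.045 = CAD 6,721,363.64
CAD 6,721,363.64 ÷ 1.340 = CHF 5,015,943.01
Profit = CHF 5,015,943.01 − CHF 4,929,000.00

Profit: CHF 86,943.01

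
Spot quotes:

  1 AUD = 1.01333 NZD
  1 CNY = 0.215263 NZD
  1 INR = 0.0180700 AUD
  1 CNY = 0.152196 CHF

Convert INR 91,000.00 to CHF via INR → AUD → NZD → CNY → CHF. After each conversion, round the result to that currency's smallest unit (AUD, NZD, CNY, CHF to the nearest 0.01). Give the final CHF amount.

INR 91,000.00 × 0.0180700 = AUD 1,644.37
AUD 1,644.37 × 1.01333 = NZD 1,666.29
NZD 1,666.29 ÷ 0.215263 = CNY 7,740.72
CNY 7,740.72 × 0.152196 = CHF 1,178.11

CHF 1,178.11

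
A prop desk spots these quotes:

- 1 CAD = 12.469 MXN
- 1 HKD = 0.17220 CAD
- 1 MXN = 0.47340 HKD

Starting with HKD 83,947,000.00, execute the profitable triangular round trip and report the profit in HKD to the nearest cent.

Profit: HKD 1,382,304.56

Profitable loop is HKD → CAD → MXN → HKD:
HKD 83,947,000.00 × 0.17220 = CAD 14,455,673.40
CAD 14,455,673.40 × 12.469 = MXN 180,247,791.62
MXN 180,247,791.62 × 0.47340 = HKD 85,329,304.56
Profit = HKD 85,329,304.56 − HKD 83,947,000.00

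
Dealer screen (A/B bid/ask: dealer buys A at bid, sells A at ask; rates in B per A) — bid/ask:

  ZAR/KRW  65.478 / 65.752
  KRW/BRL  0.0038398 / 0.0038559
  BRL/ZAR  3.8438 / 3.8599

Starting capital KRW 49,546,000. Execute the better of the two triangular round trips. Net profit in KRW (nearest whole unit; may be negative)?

Best loop KRW → ZAR → BRL → KRW:
KRW 49,546,000 ÷ 65.752 (buy ZAR at ask) = ZAR 753,528.41
ZAR 753,528.41 ÷ 3.8599 (buy BRL at ask) = BRL 195,219.67
BRL 195,219.67 ÷ 0.0038559 (buy KRW at ask) = KRW 50,628,821

Net profit: KRW 1,082,821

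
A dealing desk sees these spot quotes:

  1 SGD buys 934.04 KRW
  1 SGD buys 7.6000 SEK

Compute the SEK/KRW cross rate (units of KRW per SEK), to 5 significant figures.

1 SEK ÷ 7.6000 = 0.131579 SGD
0.131579 SGD × 934.04 = 122.9 KRW

SEK/KRW = 122.90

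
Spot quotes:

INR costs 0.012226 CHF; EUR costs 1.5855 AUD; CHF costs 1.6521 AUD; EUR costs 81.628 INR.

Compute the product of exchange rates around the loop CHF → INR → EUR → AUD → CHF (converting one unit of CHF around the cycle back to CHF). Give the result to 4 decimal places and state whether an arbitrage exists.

Around CHF → INR → EUR → AUD → CHF: 1 ÷ 0.012226 ÷ 81.628 × 1.5855 ÷ 1.6521 = 0.961626
Product < 1; profitable direction is CHF → AUD → EUR → INR → CHF.

0.9616 (arbitrage exists)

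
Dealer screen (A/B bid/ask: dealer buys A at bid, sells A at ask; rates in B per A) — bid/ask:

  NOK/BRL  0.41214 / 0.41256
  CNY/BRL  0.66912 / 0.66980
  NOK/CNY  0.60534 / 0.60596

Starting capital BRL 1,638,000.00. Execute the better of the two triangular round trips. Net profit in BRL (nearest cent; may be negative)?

Best loop BRL → CNY → NOK → BRL:
BRL 1,638,000.00 ÷ 0.66980 (buy CNY at ask) = CNY 2,445,506.12
CNY 2,445,506.12 ÷ 0.60596 (buy NOK at ask) = NOK 4,035,755.04
NOK 4,035,755.04 × 0.41214 (sell NOK at bid) = BRL 1,663,296.08

Net profit: BRL 25,296.08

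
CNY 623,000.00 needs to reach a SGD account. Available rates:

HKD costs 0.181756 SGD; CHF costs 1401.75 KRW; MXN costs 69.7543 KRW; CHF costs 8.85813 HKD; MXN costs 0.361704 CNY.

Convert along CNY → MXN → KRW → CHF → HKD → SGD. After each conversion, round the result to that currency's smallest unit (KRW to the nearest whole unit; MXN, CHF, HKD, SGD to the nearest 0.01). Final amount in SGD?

CNY 623,000.00 ÷ 0.361704 = MXN 1,722,402.85
MXN 1,722,402.85 × 69.7543 = KRW 120,145,005
KRW 120,145,005 ÷ 1401.75 = CHF 85,710.72
CHF 85,710.72 × 8.85813 = HKD 759,236.70
HKD 759,236.70 × 0.181756 = SGD 137,995.83

SGD 137,995.83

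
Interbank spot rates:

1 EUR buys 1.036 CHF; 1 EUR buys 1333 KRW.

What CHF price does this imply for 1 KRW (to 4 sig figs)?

1 KRW ÷ 1333 = 0.000750188 EUR
0.000750188 EUR × 1.036 = 0.000777194 CHF

KRW/CHF = 0.0007772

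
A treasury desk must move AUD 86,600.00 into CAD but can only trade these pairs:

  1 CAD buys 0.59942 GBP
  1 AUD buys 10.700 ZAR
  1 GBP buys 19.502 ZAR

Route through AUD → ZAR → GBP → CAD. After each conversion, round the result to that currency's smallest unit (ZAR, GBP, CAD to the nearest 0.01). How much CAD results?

AUD 86,600.00 × 10.700 = ZAR 926,620.00
ZAR 926,620.00 ÷ 19.502 = GBP 47,514.10
GBP 47,514.10 ÷ 0.59942 = CAD 79,266.79

CAD 79,266.79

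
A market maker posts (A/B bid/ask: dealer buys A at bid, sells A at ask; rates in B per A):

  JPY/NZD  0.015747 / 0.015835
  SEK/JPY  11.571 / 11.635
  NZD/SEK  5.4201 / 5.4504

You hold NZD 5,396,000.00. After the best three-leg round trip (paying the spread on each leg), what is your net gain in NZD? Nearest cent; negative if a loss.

Best loop NZD → JPY → SEK → NZD:
NZD 5,396,000.00 ÷ 0.015835 (buy JPY at ask) = JPY 340,764,130
JPY 340,764,130 ÷ 11.635 (buy SEK at ask) = SEK 29,287,849.60
SEK 29,287,849.60 ÷ 5.4504 (buy NZD at ask) = NZD 5,373,522.97

Net result: NZD -22,477.03 (no profitable arbitrage after spreads)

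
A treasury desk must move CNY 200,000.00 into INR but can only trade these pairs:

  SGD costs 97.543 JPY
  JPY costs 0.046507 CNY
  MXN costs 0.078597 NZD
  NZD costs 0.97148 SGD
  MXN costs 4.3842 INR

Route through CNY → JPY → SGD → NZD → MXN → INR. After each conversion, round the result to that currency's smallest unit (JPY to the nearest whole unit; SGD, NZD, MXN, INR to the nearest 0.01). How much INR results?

CNY 200,000.00 ÷ 0.046507 = JPY 4,300,428
JPY 4,300,428 ÷ 97.543 = SGD 44,087.51
SGD 44,087.51 ÷ 0.97148 = NZD 45,381.80
NZD 45,381.80 ÷ 0.078597 = MXN 577,398.63
MXN 577,398.63 × 4.3842 = INR 2,531,431.07

INR 2,531,431.07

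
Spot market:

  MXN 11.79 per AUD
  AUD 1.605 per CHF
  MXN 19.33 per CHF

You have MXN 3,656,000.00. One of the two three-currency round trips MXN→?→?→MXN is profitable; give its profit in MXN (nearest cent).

Profit: MXN 78,643.91

Profitable loop is MXN → AUD → CHF → MXN:
MXN 3,656,000.00 ÷ 11.79 = AUD 310,093.30
AUD 310,093.30 ÷ 1.605 = CHF 193,204.55
CHF 193,204.55 × 19.33 = MXN 3,734,643.91
Profit = MXN 3,734,643.91 − MXN 3,656,000.00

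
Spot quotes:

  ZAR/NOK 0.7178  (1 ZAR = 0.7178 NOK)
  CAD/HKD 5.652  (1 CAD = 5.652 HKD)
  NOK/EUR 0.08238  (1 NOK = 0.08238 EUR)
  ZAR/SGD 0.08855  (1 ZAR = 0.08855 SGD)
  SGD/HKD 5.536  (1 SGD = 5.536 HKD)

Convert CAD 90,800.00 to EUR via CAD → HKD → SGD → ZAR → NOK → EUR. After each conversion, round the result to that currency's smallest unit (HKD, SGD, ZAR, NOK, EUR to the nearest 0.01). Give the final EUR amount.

EUR 61,905.41

CAD 90,800.00 × 5.652 = HKD 513,201.60
HKD 513,201.60 ÷ 5.536 = SGD 92,702.60
SGD 92,702.60 ÷ 0.08855 = ZAR 1,046,895.54
ZAR 1,046,895.54 × 0.7178 = NOK 751,461.62
NOK 751,461.62 × 0.08238 = EUR 61,905.41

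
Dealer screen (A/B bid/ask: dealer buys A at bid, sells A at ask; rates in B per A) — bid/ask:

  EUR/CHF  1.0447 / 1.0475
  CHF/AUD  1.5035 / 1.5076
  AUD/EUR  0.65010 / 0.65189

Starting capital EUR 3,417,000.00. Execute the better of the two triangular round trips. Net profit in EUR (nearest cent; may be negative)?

Net profit: EUR 72,154.27

Best loop EUR → CHF → AUD → EUR:
EUR 3,417,000.00 × 1.0447 (sell EUR at bid) = CHF 3,569,739.90
CHF 3,569,739.90 × 1.5035 (sell CHF at bid) = AUD 5,367,103.94
AUD 5,367,103.94 × 0.65010 (sell AUD at bid) = EUR 3,489,154.27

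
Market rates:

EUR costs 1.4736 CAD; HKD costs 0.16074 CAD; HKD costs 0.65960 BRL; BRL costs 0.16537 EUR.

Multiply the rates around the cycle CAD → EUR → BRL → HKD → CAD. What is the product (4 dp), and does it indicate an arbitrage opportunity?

1.0000 (no arbitrage)

Around CAD → EUR → BRL → HKD → CAD: 1 ÷ 1.4736 ÷ 0.16537 ÷ 0.65960 × 0.16074 = 1.000016
Product ≈ 1 (deviation 0.002%, within rounding noise).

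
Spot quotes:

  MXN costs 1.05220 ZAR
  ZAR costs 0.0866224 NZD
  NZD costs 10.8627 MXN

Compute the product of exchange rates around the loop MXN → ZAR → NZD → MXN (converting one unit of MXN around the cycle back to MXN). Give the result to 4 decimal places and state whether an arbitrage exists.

0.9901 (arbitrage exists)

Around MXN → ZAR → NZD → MXN: 1 × 1.05220 × 0.0866224 × 10.8627 = 0.990071
Product < 1; profitable direction is MXN → NZD → ZAR → MXN.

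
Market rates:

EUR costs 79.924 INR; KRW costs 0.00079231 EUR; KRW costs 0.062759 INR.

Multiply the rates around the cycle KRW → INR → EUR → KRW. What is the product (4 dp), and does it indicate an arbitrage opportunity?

0.9911 (arbitrage exists)

Around KRW → INR → EUR → KRW: 1 × 0.062759 ÷ 79.924 ÷ 0.00079231 = 0.991068
Product < 1; profitable direction is KRW → EUR → INR → KRW.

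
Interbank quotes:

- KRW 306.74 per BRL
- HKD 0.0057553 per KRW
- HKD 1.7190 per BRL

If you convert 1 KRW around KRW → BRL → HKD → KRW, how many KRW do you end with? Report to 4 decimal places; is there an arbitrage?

0.9737 (arbitrage exists)

Around KRW → BRL → HKD → KRW: 1 ÷ 306.74 × 1.7190 ÷ 0.0057553 = 0.973728
Product < 1; profitable direction is KRW → HKD → BRL → KRW.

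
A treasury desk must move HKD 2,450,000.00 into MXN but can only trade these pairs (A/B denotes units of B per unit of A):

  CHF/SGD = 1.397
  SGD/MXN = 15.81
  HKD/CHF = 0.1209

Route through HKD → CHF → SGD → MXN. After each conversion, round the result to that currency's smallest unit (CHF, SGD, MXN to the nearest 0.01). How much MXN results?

MXN 6,542,152.55

HKD 2,450,000.00 × 0.1209 = CHF 296,205.00
CHF 296,205.00 × 1.397 = SGD 413,798.39
SGD 413,798.39 × 15.81 = MXN 6,542,152.55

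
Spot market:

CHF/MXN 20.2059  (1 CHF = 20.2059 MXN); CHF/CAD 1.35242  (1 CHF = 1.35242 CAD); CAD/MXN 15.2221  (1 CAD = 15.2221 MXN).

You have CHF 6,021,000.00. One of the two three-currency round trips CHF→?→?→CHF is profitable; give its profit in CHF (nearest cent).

Profitable loop is CHF → CAD → MXN → CHF:
CHF 6,021,000.00 × 1.35242 = CAD 8,142,920.82
CAD 8,142,920.82 × 15.2221 = MXN 123,952,355.01
MXN 123,952,355.01 ÷ 20.2059 = CHF 6,134,463.45
Profit = CHF 6,134,463.45 − CHF 6,021,000.00

Profit: CHF 113,463.45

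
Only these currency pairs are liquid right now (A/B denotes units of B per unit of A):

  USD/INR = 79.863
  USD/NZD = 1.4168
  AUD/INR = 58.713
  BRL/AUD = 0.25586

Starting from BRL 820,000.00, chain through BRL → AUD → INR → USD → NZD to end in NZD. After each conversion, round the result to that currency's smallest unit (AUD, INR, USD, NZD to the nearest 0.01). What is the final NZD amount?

NZD 218,531.20

BRL 820,000.00 × 0.25586 = AUD 209,805.20
AUD 209,805.20 × 58.713 = INR 12,318,292.71
INR 12,318,292.71 ÷ 79.863 = USD 154,242.80
USD 154,242.80 × 1.4168 = NZD 218,531.20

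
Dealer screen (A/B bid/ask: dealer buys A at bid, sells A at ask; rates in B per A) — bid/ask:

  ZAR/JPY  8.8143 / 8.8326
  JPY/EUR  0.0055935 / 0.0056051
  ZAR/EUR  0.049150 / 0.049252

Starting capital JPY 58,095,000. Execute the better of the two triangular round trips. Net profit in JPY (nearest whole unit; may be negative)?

Best loop JPY → EUR → ZAR → JPY:
JPY 58,095,000 × 0.0055935 (sell JPY at bid) = EUR 324,954.38
EUR 324,954.38 ÷ 0.049252 (buy ZAR at ask) = ZAR 6,597,790.60
ZAR 6,597,790.60 × 8.8143 (sell ZAR at bid) = JPY 58,154,906

Net profit: JPY 59,906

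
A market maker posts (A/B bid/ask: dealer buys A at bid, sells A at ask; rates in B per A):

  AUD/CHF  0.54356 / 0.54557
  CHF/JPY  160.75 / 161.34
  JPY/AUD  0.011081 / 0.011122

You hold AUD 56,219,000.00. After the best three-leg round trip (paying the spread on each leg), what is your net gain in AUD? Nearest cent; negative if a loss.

Best loop AUD → JPY → CHF → AUD:
AUD 56,219,000.00 ÷ 0.011122 (buy JPY at ask) = JPY 5,054,756,339
JPY 5,054,756,339 ÷ 161.34 (buy CHF at ask) = CHF 31,329,839.71
CHF 31,329,839.71 ÷ 0.54557 (buy AUD at ask) = AUD 57,425,884.32

Net profit: AUD 1,206,884.32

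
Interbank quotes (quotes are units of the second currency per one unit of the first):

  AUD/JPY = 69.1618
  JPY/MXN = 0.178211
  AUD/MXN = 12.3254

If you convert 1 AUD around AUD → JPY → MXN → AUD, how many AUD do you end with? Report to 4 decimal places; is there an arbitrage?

1.0000 (no arbitrage)

Around AUD → JPY → MXN → AUD: 1 × 69.1618 × 0.178211 ÷ 12.3254 = 0.999999
Product ≈ 1 (deviation 0.000%, within rounding noise).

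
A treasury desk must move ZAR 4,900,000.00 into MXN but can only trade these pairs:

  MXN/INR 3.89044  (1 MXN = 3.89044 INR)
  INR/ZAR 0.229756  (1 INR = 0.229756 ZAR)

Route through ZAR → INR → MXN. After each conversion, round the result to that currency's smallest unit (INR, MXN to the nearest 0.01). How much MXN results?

MXN 5,481,892.27

ZAR 4,900,000.00 ÷ 0.229756 = INR 21,326,972.96
INR 21,326,972.96 ÷ 3.89044 = MXN 5,481,892.27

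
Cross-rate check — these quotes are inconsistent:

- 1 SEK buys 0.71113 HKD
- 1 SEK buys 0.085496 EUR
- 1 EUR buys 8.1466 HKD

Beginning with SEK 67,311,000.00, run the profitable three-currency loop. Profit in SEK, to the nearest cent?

Profit: SEK 1,413,700.16

Profitable loop is SEK → HKD → EUR → SEK:
SEK 67,311,000.00 × 0.71113 = HKD 47,866,871.43
HKD 47,866,871.43 ÷ 8.1466 = EUR 5,875,686.97
EUR 5,875,686.97 ÷ 0.085496 = SEK 68,724,700.16
Profit = SEK 68,724,700.16 − SEK 67,311,000.00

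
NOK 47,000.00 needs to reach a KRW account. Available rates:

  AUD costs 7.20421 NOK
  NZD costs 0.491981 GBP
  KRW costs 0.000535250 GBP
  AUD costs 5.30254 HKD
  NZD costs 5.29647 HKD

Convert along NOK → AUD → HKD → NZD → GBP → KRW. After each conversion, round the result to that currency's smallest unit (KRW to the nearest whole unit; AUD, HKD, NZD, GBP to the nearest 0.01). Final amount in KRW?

NOK 47,000.00 ÷ 7.20421 = AUD 6,523.96
AUD 6,523.96 × 5.30254 = HKD 34,593.56
HKD 34,593.56 ÷ 5.29647 = NZD 6,531.44
NZD 6,531.44 × 0.491981 = GBP 3,213.34
GBP 3,213.34 ÷ 0.000535250 = KRW 6,003,438

KRW 6,003,438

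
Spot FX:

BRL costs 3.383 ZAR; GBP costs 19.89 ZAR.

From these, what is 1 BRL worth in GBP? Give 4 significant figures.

BRL/GBP = 0.1701

1 BRL × 3.383 = 3.383 ZAR
3.383 ZAR ÷ 19.89 = 0.170085 GBP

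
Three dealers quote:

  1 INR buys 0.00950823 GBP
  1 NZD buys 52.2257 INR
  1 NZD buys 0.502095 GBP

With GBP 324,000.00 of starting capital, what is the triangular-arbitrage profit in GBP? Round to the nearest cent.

Profitable loop is GBP → INR → NZD → GBP:
GBP 324,000.00 ÷ 0.00950823 = INR 34,075,742.80
INR 34,075,742.80 ÷ 52.2257 = NZD 652,470.77
NZD 652,470.77 × 0.502095 = GBP 327,602.31
Profit = GBP 327,602.31 − GBP 324,000.00

Profit: GBP 3,602.31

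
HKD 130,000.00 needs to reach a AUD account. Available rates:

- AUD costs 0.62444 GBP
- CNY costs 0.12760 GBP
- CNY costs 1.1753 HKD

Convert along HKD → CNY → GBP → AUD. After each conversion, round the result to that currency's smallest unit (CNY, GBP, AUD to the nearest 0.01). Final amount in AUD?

HKD 130,000.00 ÷ 1.1753 = CNY 110,610.06
CNY 110,610.06 × 0.12760 = GBP 14,113.84
GBP 14,113.84 ÷ 0.62444 = AUD 22,602.40

AUD 22,602.40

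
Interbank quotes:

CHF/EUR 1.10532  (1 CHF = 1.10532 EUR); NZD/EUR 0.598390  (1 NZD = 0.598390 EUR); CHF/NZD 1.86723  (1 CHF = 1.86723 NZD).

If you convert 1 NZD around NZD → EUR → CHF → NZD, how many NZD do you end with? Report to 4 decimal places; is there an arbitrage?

Around NZD → EUR → CHF → NZD: 1 × 0.598390 ÷ 1.10532 × 1.86723 = 1.010867
Product > 1; profitable direction is NZD → EUR → CHF → NZD.

1.0109 (arbitrage exists)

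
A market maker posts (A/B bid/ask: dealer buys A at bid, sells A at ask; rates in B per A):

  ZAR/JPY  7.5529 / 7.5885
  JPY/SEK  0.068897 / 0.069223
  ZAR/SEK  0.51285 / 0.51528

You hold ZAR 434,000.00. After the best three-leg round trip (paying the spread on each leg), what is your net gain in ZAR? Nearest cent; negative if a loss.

Net profit: ZAR 4,288.92

Best loop ZAR → JPY → SEK → ZAR:
ZAR 434,000.00 × 7.5529 (sell ZAR at bid) = JPY 3,277,959
JPY 3,277,959 × 0.068897 (sell JPY at bid) = SEK 225,841.51
SEK 225,841.51 ÷ 0.51528 (buy ZAR at ask) = ZAR 438,288.92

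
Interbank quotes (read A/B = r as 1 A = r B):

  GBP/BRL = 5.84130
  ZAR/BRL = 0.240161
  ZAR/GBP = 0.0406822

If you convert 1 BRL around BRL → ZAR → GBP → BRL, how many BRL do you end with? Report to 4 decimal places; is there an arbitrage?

0.9895 (arbitrage exists)

Around BRL → ZAR → GBP → BRL: 1 ÷ 0.240161 × 0.0406822 × 5.84130 = 0.989490
Product < 1; profitable direction is BRL → GBP → ZAR → BRL.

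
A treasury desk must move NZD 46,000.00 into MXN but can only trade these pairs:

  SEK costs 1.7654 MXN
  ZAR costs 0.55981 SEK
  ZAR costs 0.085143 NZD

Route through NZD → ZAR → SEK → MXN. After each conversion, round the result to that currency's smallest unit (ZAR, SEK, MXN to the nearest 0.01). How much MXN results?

MXN 533,940.25

NZD 46,000.00 ÷ 0.085143 = ZAR 540,267.55
ZAR 540,267.55 × 0.55981 = SEK 302,447.18
SEK 302,447.18 × 1.7654 = MXN 533,940.25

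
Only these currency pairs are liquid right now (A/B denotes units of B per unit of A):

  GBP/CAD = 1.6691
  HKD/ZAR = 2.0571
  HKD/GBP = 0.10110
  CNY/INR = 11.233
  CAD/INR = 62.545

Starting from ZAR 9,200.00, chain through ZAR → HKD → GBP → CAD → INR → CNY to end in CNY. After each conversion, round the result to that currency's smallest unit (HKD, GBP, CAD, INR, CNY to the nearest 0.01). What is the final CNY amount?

CNY 4,202.04

ZAR 9,200.00 ÷ 2.0571 = HKD 4,472.32
HKD 4,472.32 × 0.10110 = GBP 452.15
GBP 452.15 × 1.6691 = CAD 754.68
CAD 754.68 × 62.545 = INR 47,201.46
INR 47,201.46 ÷ 11.233 = CNY 4,202.04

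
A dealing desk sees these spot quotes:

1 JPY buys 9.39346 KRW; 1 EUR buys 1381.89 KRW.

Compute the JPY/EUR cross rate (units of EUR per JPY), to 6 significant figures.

1 JPY × 9.39346 = 9.39346 KRW
9.39346 KRW ÷ 1381.89 = 0.00679755 EUR

JPY/EUR = 0.00679755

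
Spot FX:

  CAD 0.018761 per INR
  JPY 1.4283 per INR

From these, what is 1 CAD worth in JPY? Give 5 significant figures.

CAD/JPY = 76.131

1 CAD ÷ 0.018761 = 53.3021 INR
53.3021 INR × 1.4283 = 76.1313 JPY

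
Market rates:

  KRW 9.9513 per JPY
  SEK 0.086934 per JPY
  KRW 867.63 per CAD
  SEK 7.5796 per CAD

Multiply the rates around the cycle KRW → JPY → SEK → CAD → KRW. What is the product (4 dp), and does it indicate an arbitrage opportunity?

Around KRW → JPY → SEK → CAD → KRW: 1 ÷ 9.9513 × 0.086934 ÷ 7.5796 × 867.63 = 0.999996
Product ≈ 1 (deviation 0.000%, within rounding noise).

1.0000 (no arbitrage)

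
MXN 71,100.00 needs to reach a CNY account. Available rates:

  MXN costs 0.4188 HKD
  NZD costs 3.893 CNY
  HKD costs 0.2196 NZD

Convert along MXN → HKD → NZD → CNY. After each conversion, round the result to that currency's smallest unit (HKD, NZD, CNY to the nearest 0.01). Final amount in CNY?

CNY 25,456.17

MXN 71,100.00 × 0.4188 = HKD 29,776.68
HKD 29,776.68 × 0.2196 = NZD 6,538.96
NZD 6,538.96 × 3.893 = CNY 25,456.17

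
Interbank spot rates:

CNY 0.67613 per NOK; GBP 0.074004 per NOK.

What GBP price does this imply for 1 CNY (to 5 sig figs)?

1 CNY ÷ 0.67613 = 1.47901 NOK
1.47901 NOK × 0.074004 = 0.109452 GBP

CNY/GBP = 0.10945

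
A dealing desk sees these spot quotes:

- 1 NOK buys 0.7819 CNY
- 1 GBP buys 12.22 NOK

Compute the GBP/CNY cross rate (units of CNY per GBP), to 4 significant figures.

1 GBP × 12.22 = 12.22 NOK
12.22 NOK × 0.7819 = 9.55482 CNY

GBP/CNY = 9.555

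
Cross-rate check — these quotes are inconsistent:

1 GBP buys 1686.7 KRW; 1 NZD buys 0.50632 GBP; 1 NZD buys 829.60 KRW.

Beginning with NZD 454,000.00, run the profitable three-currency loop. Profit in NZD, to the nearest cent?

Profitable loop is NZD → GBP → KRW → NZD:
NZD 454,000.00 × 0.50632 = GBP 229,869.28
GBP 229,869.28 × 1686.7 = KRW 387,720,515
KRW 387,720,515 ÷ 829.60 = NZD 467,358.38
Profit = NZD 467,358.38 − NZD 454,000.00

Profit: NZD 13,358.38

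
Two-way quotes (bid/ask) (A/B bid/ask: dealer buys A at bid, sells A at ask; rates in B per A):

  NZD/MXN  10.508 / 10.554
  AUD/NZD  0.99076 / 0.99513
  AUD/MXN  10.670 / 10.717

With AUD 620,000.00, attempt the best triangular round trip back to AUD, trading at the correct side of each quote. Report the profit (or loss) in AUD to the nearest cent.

Net profit: AUD 9,882.00

Best loop AUD → MXN → NZD → AUD:
AUD 620,000.00 × 10.670 (sell AUD at bid) = MXN 6,615,400.00
MXN 6,615,400.00 ÷ 10.554 (buy NZD at ask) = NZD 626,814.48
NZD 626,814.48 ÷ 0.99513 (buy AUD at ask) = AUD 629,882.00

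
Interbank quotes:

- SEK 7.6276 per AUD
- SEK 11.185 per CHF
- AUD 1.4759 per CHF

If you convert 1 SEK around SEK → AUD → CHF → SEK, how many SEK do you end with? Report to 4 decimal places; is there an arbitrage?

0.9936 (arbitrage exists)

Around SEK → AUD → CHF → SEK: 1 ÷ 7.6276 ÷ 1.4759 × 11.185 = 0.993553
Product < 1; profitable direction is SEK → CHF → AUD → SEK.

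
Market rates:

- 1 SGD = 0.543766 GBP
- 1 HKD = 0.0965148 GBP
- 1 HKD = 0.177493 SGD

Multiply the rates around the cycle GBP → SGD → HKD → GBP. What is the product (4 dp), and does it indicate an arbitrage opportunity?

Around GBP → SGD → HKD → GBP: 1 ÷ 0.543766 ÷ 0.177493 × 0.0965148 = 1.000001
Product ≈ 1 (deviation 0.000%, within rounding noise).

1.0000 (no arbitrage)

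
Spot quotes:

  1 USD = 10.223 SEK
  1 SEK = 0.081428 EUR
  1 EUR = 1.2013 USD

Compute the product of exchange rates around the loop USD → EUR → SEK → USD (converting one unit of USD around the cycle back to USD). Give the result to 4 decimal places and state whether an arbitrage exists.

Around USD → EUR → SEK → USD: 1 ÷ 1.2013 ÷ 0.081428 ÷ 10.223 = 0.999992
Product ≈ 1 (deviation 0.001%, within rounding noise).

1.0000 (no arbitrage)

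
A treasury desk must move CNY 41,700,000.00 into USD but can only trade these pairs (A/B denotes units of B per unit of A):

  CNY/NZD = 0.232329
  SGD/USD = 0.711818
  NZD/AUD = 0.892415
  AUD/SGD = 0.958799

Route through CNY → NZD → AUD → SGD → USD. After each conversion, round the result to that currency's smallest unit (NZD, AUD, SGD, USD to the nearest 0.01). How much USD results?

USD 5,900,691.08

CNY 41,700,000.00 × 0.232329 = NZD 9,688,119.30
NZD 9,688,119.30 × 0.892415 = AUD 8,645,822.99
AUD 8,645,822.99 × 0.958799 = SGD 8,289,606.44
SGD 8,289,606.44 × 0.711818 = USD 5,900,691.08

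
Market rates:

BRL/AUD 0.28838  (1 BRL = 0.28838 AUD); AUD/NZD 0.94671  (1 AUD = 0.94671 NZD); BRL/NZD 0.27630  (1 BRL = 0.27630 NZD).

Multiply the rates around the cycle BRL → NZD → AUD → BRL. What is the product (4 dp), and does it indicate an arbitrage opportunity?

Around BRL → NZD → AUD → BRL: 1 × 0.27630 ÷ 0.94671 ÷ 0.28838 = 1.012043
Product > 1; profitable direction is BRL → NZD → AUD → BRL.

1.0120 (arbitrage exists)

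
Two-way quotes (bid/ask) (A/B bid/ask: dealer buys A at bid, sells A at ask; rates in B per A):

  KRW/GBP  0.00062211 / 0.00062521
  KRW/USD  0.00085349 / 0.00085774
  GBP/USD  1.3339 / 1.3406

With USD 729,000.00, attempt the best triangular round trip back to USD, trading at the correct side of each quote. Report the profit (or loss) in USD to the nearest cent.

Best loop USD → GBP → KRW → USD:
USD 729,000.00 ÷ 1.3406 (buy GBP at ask) = GBP 543,786.36
GBP 543,786.36 ÷ 0.00062521 (buy KRW at ask) = KRW 869,765,942
KRW 869,765,942 × 0.00085349 (sell KRW at bid) = USD 742,336.53

Net profit: USD 13,336.53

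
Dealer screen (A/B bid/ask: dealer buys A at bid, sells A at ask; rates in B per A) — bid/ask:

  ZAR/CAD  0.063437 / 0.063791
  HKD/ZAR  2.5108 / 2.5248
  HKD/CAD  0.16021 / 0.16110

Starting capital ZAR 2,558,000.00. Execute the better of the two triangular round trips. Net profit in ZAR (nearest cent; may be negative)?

Best loop ZAR → HKD → CAD → ZAR:
ZAR 2,558,000.00 ÷ 2.5248 (buy HKD at ask) = HKD 1,013,149.56
HKD 1,013,149.56 × 0.16021 (sell HKD at bid) = CAD 162,316.69
CAD 162,316.69 ÷ 0.063791 (buy ZAR at ask) = ZAR 2,544,507.70

Net result: ZAR -13,492.30 (no profitable arbitrage after spreads)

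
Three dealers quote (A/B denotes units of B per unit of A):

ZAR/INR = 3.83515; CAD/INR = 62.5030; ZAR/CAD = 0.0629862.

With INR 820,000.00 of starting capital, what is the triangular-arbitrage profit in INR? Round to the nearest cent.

Profit: INR 21,739.62

Profitable loop is INR → ZAR → CAD → INR:
INR 820,000.00 ÷ 3.83515 = ZAR 213,811.72
ZAR 213,811.72 × 0.0629862 = CAD 13,467.19
CAD 13,467.19 × 62.5030 = INR 841,739.62
Profit = INR 841,739.62 − INR 820,000.00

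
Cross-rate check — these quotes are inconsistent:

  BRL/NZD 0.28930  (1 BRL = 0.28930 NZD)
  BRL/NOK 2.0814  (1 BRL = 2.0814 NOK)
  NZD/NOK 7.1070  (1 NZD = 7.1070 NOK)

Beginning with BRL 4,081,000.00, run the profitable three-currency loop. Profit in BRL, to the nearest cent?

Profitable loop is BRL → NOK → NZD → BRL:
BRL 4,081,000.00 × 2.0814 = NOK 8,494,193.40
NOK 8,494,193.40 ÷ 7.1070 = NZD 1,195,186.91
NZD 1,195,186.91 ÷ 0.28930 = BRL 4,131,306.31
Profit = BRL 4,131,306.31 − BRL 4,081,000.00

Profit: BRL 50,306.31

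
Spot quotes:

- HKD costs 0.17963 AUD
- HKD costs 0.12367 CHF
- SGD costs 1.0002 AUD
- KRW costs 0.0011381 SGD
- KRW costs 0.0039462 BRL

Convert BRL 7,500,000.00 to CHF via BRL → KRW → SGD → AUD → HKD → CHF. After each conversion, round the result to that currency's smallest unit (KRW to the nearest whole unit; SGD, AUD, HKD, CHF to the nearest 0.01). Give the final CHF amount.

BRL 7,500,000.00 ÷ 0.0039462 = KRW 1,900,562,567
KRW 1,900,562,567 × 0.0011381 = SGD 2,163,030.26
SGD 2,163,030.26 × 1.0002 = AUD 2,163,462.87
AUD 2,163,462.87 ÷ 0.17963 = HKD 12,043,995.27
HKD 12,043,995.27 × 0.12367 = CHF 1,489,480.90

CHF 1,489,480.90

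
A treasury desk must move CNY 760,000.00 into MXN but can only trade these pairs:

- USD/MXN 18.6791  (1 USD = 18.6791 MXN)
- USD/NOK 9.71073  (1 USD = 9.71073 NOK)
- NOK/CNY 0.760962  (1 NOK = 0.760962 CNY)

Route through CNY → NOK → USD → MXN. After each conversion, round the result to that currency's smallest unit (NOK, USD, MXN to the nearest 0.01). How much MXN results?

MXN 1,921,120.78

CNY 760,000.00 ÷ 0.760962 = NOK 998,735.81
NOK 998,735.81 ÷ 9.71073 = USD 102,848.68
USD 102,848.68 × 18.6791 = MXN 1,921,120.78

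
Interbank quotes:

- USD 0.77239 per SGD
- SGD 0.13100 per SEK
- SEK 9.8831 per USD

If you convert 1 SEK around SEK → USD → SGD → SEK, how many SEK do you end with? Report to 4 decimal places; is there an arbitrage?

Around SEK → USD → SGD → SEK: 1 ÷ 9.8831 ÷ 0.77239 ÷ 0.13100 = 0.999997
Product ≈ 1 (deviation 0.000%, within rounding noise).

1.0000 (no arbitrage)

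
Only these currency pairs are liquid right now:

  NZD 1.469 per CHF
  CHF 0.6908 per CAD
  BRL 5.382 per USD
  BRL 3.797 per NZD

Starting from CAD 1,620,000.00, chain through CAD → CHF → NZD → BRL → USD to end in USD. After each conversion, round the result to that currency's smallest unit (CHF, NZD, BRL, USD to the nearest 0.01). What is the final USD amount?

USD 1,159,807.84

CAD 1,620,000.00 × 0.6908 = CHF 1,119,096.00
CHF 1,119,096.00 × 1.469 = NZD 1,643,952.02
NZD 1,643,952.02 × 3.797 = BRL 6,242,085.82
BRL 6,242,085.82 ÷ 5.382 = USD 1,159,807.84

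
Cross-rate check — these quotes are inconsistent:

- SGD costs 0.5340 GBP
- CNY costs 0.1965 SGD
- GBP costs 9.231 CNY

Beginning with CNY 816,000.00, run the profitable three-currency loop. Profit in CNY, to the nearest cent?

Profitable loop is CNY → GBP → SGD → CNY:
CNY 816,000.00 ÷ 9.231 = GBP 88,397.79
GBP 88,397.79 ÷ 0.5340 = SGD 165,538.93
SGD 165,538.93 ÷ 0.1965 = CNY 842,437.32
Profit = CNY 842,437.32 − CNY 816,000.00

Profit: CNY 26,437.32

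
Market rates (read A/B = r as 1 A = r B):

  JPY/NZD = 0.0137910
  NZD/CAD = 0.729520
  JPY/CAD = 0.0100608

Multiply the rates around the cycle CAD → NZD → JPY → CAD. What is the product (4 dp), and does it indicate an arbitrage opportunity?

Around CAD → NZD → JPY → CAD: 1 ÷ 0.729520 ÷ 0.0137910 × 0.0100608 = 0.999999
Product ≈ 1 (deviation 0.000%, within rounding noise).

1.0000 (no arbitrage)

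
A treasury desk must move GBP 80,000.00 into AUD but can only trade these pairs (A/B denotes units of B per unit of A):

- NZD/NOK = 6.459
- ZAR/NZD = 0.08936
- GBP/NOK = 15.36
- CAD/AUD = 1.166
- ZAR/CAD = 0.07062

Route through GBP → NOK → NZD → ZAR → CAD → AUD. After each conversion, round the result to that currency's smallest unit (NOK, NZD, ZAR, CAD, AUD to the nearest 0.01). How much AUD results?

AUD 175,306.91

GBP 80,000.00 × 15.36 = NOK 1,228,800.00
NOK 1,228,800.00 ÷ 6.459 = NZD 190,246.17
NZD 190,246.17 ÷ 0.08936 = ZAR 2,128,985.79
ZAR 2,128,985.79 × 0.07062 = CAD 150,348.98
CAD 150,348.98 × 1.166 = AUD 175,306.91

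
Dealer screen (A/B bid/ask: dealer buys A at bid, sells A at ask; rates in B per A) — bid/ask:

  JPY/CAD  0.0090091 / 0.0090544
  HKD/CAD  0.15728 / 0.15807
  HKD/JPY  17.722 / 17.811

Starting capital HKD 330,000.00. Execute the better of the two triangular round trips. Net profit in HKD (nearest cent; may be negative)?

Best loop HKD → JPY → CAD → HKD:
HKD 330,000.00 × 17.722 (sell HKD at bid) = JPY 5,848,260
JPY 5,848,260 × 0.0090091 (sell JPY at bid) = CAD 52,687.56
CAD 52,687.56 ÷ 0.15807 (buy HKD at ask) = HKD 333,317.89

Net profit: HKD 3,317.89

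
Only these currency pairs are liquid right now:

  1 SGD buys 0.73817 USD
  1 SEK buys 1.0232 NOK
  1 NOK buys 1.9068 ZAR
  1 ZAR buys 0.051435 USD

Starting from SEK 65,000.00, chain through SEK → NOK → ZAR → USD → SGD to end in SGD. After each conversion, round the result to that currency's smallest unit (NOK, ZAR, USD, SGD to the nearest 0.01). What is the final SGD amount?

SGD 8,836.53

SEK 65,000.00 × 1.0232 = NOK 66,508.00
NOK 66,508.00 × 1.9068 = ZAR 126,817.45
ZAR 126,817.45 × 0.051435 = USD 6,522.86
USD 6,522.86 ÷ 0.73817 = SGD 8,836.53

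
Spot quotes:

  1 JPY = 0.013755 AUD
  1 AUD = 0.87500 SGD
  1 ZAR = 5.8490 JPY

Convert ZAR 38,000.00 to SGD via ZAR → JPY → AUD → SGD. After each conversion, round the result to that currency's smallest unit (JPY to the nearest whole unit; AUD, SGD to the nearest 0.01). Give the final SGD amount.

SGD 2,675.06

ZAR 38,000.00 × 5.8490 = JPY 222,262
JPY 222,262 × 0.013755 = AUD 3,057.21
AUD 3,057.21 × 0.87500 = SGD 2,675.06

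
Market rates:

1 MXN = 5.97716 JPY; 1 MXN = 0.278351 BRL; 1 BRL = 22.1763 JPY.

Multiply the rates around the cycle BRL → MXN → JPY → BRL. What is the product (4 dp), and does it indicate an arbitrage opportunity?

Around BRL → MXN → JPY → BRL: 1 ÷ 0.278351 × 5.97716 ÷ 22.1763 = 0.968307
Product < 1; profitable direction is BRL → JPY → MXN → BRL.

0.9683 (arbitrage exists)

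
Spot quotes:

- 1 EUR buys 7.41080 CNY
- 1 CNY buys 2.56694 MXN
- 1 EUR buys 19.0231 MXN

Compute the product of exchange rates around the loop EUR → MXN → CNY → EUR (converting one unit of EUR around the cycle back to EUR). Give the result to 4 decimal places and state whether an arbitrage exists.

1.0000 (no arbitrage)

Around EUR → MXN → CNY → EUR: 1 × 19.0231 ÷ 2.56694 ÷ 7.41080 = 1.000001
Product ≈ 1 (deviation 0.000%, within rounding noise).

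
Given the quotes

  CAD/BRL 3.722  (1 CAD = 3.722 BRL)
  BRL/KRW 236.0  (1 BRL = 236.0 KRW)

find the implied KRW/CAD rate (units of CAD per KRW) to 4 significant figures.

1 KRW ÷ 236.0 = 0.00423729 BRL
0.00423729 BRL ÷ 3.722 = 0.00113844 CAD

KRW/CAD = 0.001138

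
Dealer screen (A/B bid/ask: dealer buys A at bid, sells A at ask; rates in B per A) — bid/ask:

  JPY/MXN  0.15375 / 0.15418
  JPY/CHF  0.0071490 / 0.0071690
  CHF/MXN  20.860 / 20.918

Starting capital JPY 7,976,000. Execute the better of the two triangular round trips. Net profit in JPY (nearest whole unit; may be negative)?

Best loop JPY → MXN → CHF → JPY:
JPY 7,976,000 × 0.15375 (sell JPY at bid) = MXN 1,226,310.00
MXN 1,226,310.00 ÷ 20.918 (buy CHF at ask) = CHF 58,624.63
CHF 58,624.63 ÷ 0.0071690 (buy JPY at ask) = JPY 8,177,518

Net profit: JPY 201,518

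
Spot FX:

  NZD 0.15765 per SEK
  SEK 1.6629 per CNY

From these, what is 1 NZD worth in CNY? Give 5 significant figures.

NZD/CNY = 3.8145

1 NZD ÷ 0.15765 = 6.34317 SEK
6.34317 SEK ÷ 1.6629 = 3.81452 CNY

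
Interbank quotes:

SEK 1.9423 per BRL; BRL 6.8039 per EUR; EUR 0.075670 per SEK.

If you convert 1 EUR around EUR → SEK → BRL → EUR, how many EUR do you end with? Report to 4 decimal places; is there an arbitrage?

Around EUR → SEK → BRL → EUR: 1 ÷ 0.075670 ÷ 1.9423 ÷ 6.8039 = 1.000005
Product ≈ 1 (deviation 0.000%, within rounding noise).

1.0000 (no arbitrage)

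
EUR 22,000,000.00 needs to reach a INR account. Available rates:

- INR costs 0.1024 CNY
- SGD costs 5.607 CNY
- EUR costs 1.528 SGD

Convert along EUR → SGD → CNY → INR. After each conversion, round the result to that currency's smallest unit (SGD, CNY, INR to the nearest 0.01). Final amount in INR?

EUR 22,000,000.00 × 1.528 = SGD 33,616,000.00
SGD 33,616,000.00 × 5.607 = CNY 188,484,912.00
CNY 188,484,912.00 ÷ 0.1024 = INR 1,840,672,968.75

INR 1,840,672,968.75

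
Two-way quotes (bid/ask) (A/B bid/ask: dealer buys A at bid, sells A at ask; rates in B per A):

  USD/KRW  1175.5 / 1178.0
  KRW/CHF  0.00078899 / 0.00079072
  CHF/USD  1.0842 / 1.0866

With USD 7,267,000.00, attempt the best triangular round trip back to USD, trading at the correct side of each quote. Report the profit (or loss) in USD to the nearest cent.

Net profit: USD 40,329.58

Best loop USD → KRW → CHF → USD:
USD 7,267,000.00 × 1175.5 (sell USD at bid) = KRW 8,542,358,500
KRW 8,542,358,500 × 0.00078899 (sell KRW at bid) = CHF 6,739,835.43
CHF 6,739,835.43 × 1.0842 (sell CHF at bid) = USD 7,307,329.58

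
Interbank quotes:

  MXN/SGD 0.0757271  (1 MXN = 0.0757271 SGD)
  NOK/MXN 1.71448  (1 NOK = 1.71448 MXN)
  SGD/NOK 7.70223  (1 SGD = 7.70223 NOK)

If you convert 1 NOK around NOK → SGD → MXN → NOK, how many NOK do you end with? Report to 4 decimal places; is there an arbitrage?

1.0000 (no arbitrage)

Around NOK → SGD → MXN → NOK: 1 ÷ 7.70223 ÷ 0.0757271 ÷ 1.71448 = 0.999999
Product ≈ 1 (deviation 0.000%, within rounding noise).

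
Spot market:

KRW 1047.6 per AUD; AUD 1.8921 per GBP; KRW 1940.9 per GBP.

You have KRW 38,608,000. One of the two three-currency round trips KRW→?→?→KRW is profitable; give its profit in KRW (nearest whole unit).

Profit: KRW 820,815

Profitable loop is KRW → GBP → AUD → KRW:
KRW 38,608,000 ÷ 1940.9 = GBP 19,891.80
GBP 19,891.80 × 1.8921 = AUD 37,637.28
AUD 37,637.28 × 1047.6 = KRW 39,428,815
Profit = KRW 39,428,815 − KRW 38,608,000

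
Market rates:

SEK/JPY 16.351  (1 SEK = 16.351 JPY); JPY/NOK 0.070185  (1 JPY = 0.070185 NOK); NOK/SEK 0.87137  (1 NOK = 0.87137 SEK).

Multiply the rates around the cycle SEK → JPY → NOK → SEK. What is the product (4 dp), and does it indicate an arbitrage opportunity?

Around SEK → JPY → NOK → SEK: 1 × 16.351 × 0.070185 × 0.87137 = 0.999980
Product ≈ 1 (deviation 0.002%, within rounding noise).

1.0000 (no arbitrage)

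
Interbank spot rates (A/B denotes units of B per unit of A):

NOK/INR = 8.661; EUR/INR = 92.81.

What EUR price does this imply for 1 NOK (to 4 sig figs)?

1 NOK × 8.661 = 8.661 INR
8.661 INR ÷ 92.81 = 0.0933197 EUR

NOK/EUR = 0.09332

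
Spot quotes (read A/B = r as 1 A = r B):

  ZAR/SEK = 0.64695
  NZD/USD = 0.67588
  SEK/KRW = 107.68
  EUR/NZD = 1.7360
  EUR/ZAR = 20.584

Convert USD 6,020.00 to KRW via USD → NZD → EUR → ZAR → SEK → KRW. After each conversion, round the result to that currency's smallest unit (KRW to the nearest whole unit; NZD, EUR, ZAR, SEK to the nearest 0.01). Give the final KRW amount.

KRW 7,357,207

USD 6,020.00 ÷ 0.67588 = NZD 8,906.91
NZD 8,906.91 ÷ 1.7360 = EUR 5,130.71
EUR 5,130.71 × 20.584 = ZAR 105,610.53
ZAR 105,610.53 × 0.64695 = SEK 68,324.73
SEK 68,324.73 × 107.68 = KRW 7,357,207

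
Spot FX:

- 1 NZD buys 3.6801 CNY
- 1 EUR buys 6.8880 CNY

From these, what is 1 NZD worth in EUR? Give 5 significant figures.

1 NZD × 3.6801 = 3.6801 CNY
3.6801 CNY ÷ 6.8880 = 0.534277 EUR

NZD/EUR = 0.53428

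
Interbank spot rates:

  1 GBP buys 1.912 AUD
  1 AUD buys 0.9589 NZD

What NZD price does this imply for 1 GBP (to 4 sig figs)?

GBP/NZD = 1.833

1 GBP × 1.912 = 1.912 AUD
1.912 AUD × 0.9589 = 1.83342 NZD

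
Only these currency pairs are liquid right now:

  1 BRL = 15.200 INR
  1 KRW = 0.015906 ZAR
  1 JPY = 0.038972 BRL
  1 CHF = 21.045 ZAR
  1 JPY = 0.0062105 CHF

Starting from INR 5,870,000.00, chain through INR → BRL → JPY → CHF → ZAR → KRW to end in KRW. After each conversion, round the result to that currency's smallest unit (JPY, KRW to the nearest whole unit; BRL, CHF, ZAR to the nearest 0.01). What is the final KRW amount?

KRW 81,424,740

INR 5,870,000.00 ÷ 15.200 = BRL 386,184.21
BRL 386,184.21 ÷ 0.038972 = JPY 9,909,274
JPY 9,909,274 × 0.0062105 = CHF 61,541.55
CHF 61,541.55 × 21.045 = ZAR 1,295,141.92
ZAR 1,295,141.92 ÷ 0.015906 = KRW 81,424,740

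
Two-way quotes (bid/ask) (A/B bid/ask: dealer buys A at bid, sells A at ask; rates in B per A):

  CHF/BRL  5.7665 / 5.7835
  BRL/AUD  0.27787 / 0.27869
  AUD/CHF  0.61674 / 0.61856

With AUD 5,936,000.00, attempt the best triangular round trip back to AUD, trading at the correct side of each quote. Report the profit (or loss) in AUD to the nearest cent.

Best loop AUD → BRL → CHF → AUD:
AUD 5,936,000.00 ÷ 0.27869 (buy BRL at ask) = BRL 21,299,651.94
BRL 21,299,651.94 ÷ 5.7835 (buy CHF at ask) = CHF 3,682,830.80
CHF 3,682,830.80 ÷ 0.61856 (buy AUD at ask) = AUD 5,953,878.04

Net profit: AUD 17,878.04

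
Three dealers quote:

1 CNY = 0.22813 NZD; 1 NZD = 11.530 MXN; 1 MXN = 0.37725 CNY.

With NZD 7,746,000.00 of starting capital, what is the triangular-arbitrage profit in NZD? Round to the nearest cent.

Profit: NZD 60,143.60

Profitable loop is NZD → CNY → MXN → NZD:
NZD 7,746,000.00 ÷ 0.22813 = CNY 33,954,324.29
CNY 33,954,324.29 ÷ 0.37725 = MXN 90,004,835.76
MXN 90,004,835.76 ÷ 11.530 = NZD 7,806,143.60
Profit = NZD 7,806,143.60 − NZD 7,746,000.00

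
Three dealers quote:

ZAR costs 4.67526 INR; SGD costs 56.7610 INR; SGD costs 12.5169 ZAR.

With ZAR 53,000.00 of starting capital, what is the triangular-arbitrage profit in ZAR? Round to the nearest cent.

Profitable loop is ZAR → INR → SGD → ZAR:
ZAR 53,000.00 × 4.67526 = INR 247,788.78
INR 247,788.78 ÷ 56.7610 = SGD 4,365.48
SGD 4,365.48 × 12.5169 = ZAR 54,642.23
Profit = ZAR 54,642.23 − ZAR 53,000.00

Profit: ZAR 1,642.23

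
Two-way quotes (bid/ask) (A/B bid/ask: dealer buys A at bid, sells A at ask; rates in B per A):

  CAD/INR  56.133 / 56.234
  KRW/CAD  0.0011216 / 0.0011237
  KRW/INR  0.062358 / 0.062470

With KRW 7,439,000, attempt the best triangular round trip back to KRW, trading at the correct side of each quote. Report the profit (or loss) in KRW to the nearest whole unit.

Best loop KRW → CAD → INR → KRW:
KRW 7,439,000 × 0.0011216 (sell KRW at bid) = CAD 8,343.58
CAD 8,343.58 × 56.133 (sell CAD at bid) = INR 468,350.31
INR 468,350.31 ÷ 0.062470 (buy KRW at ask) = KRW 7,497,204

Net profit: KRW 58,204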